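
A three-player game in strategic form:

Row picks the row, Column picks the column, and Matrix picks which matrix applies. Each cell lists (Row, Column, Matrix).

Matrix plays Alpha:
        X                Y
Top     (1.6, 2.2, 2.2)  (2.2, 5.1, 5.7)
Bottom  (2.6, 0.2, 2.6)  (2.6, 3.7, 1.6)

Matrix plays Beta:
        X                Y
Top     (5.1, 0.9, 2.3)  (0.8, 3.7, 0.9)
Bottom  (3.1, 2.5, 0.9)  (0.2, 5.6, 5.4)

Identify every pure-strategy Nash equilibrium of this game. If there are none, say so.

No pure-strategy Nash equilibrium.

Mark each player's best response to every combination of opponents' strategies; a profile where every player is best-responding is a pure Nash equilibrium.
Row against (X, Alpha): payoffs 1.6, 2.6 → best response Bottom.
Row against (X, Beta): payoffs 5.1, 3.1 → best response Top.
Row against (Y, Alpha): payoffs 2.2, 2.6 → best response Bottom.
Row against (Y, Beta): payoffs 0.8, 0.2 → best response Top.
Column against (Top, Alpha): payoffs 2.2, 5.1 → best response Y.
Column against (Top, Beta): payoffs 0.9, 3.7 → best response Y.
Column against (Bottom, Alpha): payoffs 0.2, 3.7 → best response Y.
Column against (Bottom, Beta): payoffs 2.5, 5.6 → best response Y.
Matrix against (Top, X): payoffs 2.2, 2.3 → best response Beta.
Matrix against (Top, Y): payoffs 5.7, 0.9 → best response Alpha.
Matrix against (Bottom, X): payoffs 2.6, 0.9 → best response Alpha.
Matrix against (Bottom, Y): payoffs 1.6, 5.4 → best response Beta.
No profile is a mutual best response for all players.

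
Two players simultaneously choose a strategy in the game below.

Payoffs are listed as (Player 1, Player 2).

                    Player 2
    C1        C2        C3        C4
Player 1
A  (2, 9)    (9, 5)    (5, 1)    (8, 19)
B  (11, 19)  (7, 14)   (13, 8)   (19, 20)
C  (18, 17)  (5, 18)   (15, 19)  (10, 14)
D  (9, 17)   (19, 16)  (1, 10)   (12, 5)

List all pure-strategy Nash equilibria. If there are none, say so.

(A, C1): Player 1 can switch to B (2 → 11). Not NE.
(A, C2): Player 1 can switch to D (9 → 19). Not NE.
(A, C3): Player 1 can switch to B (5 → 13). Not NE.
(A, C4): Player 1 can switch to B (8 → 19). Not NE.
(B, C1): Player 1 can switch to C (11 → 18). Not NE.
(B, C2): Player 1 can switch to A (7 → 9). Not NE.
(B, C4): Player 1 gets 19, best alternative 12; Player 2 gets 20, best alternative 19. No profitable deviation — NE.
(C, C3): Player 1 gets 15, best alternative 13; Player 2 gets 19, best alternative 18. No profitable deviation — NE.
(The remaining 8 profiles each have a profitable deviation by the same check.)

Pure-strategy Nash equilibria: (B, C4) and (C, C3)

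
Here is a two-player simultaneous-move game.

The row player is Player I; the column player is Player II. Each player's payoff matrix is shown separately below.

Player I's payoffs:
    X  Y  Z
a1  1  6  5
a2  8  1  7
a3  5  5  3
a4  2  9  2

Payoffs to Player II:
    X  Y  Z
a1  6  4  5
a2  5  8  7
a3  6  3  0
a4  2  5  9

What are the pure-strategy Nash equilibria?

Mark each player's best response to every combination of opponents' strategies; a profile where every player is best-responding is a pure Nash equilibrium.
Player I against X: payoffs 1, 8, 5, 2 → best response a2.
Player I against Y: payoffs 6, 1, 5, 9 → best response a4.
Player I against Z: payoffs 5, 7, 3, 2 → best response a2.
Player II against a1: payoffs 6, 4, 5 → best response X.
Player II against a2: payoffs 5, 8, 7 → best response Y.
Player II against a3: payoffs 6, 3, 0 → best response X.
Player II against a4: payoffs 2, 5, 9 → best response Z.
No profile is a mutual best response for all players.

There is no pure-strategy Nash equilibrium.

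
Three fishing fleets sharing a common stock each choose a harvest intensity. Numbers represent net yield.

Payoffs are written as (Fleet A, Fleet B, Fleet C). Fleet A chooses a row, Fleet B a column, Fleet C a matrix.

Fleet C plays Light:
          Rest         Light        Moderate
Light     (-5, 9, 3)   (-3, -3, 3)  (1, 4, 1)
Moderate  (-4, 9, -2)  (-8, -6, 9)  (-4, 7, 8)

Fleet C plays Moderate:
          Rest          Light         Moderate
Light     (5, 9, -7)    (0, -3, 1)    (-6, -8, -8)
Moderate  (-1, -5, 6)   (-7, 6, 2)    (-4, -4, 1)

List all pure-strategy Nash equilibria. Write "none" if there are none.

There is no pure-strategy Nash equilibrium.

Fleet A against (Rest, Light): payoffs -5, -4 → best response Moderate.
Fleet A against (Rest, Moderate): payoffs 5, -1 → best response Light.
Fleet A against (Light, Light): payoffs -3, -8 → best response Light.
Fleet A against (Light, Moderate): payoffs 0, -7 → best response Light.
Fleet A against (Moderate, Light): payoffs 1, -4 → best response Light.
Fleet A against (Moderate, Moderate): payoffs -6, -4 → best response Moderate.
Fleet B against (Light, Light): payoffs 9, -3, 4 → best response Rest.
Fleet B against (Light, Moderate): payoffs 9, -3, -8 → best response Rest.
Fleet B against (Moderate, Light): payoffs 9, -6, 7 → best response Rest.
Fleet B against (Moderate, Moderate): payoffs -5, 6, -4 → best response Light.
Fleet C against (Light, Rest): payoffs 3, -7 → best response Light.
Fleet C against (Light, Light): payoffs 3, 1 → best response Light.
Fleet C against (Light, Moderate): payoffs 1, -8 → best response Light.
Fleet C against (Moderate, Rest): payoffs -2, 6 → best response Moderate.
Fleet C against (Moderate, Light): payoffs 9, 2 → best response Light.
Fleet C against (Moderate, Moderate): payoffs 8, 1 → best response Light.
No profile is a mutual best response for all players.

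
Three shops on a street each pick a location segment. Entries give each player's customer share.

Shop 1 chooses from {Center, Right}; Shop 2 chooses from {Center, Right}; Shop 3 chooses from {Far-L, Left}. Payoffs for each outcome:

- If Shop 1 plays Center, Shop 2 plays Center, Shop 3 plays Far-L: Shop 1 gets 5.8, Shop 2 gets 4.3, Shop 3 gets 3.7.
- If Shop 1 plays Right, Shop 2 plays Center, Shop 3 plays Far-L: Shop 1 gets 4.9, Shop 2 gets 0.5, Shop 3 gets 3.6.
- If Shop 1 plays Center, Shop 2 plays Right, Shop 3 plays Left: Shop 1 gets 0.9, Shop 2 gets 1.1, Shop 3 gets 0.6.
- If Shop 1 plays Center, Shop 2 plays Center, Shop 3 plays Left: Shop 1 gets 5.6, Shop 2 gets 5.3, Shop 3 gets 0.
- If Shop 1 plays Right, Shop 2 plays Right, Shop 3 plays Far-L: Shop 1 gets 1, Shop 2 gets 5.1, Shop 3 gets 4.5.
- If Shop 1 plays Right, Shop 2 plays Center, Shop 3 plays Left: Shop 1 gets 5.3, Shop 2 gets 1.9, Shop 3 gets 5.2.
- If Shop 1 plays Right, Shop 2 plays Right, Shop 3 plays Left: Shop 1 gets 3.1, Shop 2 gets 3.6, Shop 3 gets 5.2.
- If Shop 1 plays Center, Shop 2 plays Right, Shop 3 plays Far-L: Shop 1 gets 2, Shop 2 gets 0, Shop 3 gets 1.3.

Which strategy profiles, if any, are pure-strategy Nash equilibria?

Check each profile: it is a Nash equilibrium iff no player can strictly gain by switching unilaterally.
(Center, Center, Far-L): Shop 1 gets 5.8, best alternative 4.9; Shop 2 gets 4.3, best alternative 0; Shop 3 gets 3.7, best alternative 0. No profitable deviation — NE.
(Center, Center, Left): Shop 3 can switch to Far-L (0 → 3.7). Not NE.
(Center, Right, Far-L): Shop 2 can switch to Center (0 → 4.3). Not NE.
(Center, Right, Left): Shop 1 can switch to Right (0.9 → 3.1). Not NE.
(Right, Center, Far-L): Shop 1 can switch to Center (4.9 → 5.8). Not NE.
(Right, Center, Left): Shop 1 can switch to Center (5.3 → 5.6). Not NE.
(Right, Right, Far-L): Shop 1 can switch to Center (1 → 2). Not NE.
(Right, Right, Left): Shop 1 gets 3.1, best alternative 0.9; Shop 2 gets 3.6, best alternative 1.9; Shop 3 gets 5.2, best alternative 4.5. No profitable deviation — NE.

Pure-strategy Nash equilibria: (Center, Center, Far-L), (Right, Right, Left)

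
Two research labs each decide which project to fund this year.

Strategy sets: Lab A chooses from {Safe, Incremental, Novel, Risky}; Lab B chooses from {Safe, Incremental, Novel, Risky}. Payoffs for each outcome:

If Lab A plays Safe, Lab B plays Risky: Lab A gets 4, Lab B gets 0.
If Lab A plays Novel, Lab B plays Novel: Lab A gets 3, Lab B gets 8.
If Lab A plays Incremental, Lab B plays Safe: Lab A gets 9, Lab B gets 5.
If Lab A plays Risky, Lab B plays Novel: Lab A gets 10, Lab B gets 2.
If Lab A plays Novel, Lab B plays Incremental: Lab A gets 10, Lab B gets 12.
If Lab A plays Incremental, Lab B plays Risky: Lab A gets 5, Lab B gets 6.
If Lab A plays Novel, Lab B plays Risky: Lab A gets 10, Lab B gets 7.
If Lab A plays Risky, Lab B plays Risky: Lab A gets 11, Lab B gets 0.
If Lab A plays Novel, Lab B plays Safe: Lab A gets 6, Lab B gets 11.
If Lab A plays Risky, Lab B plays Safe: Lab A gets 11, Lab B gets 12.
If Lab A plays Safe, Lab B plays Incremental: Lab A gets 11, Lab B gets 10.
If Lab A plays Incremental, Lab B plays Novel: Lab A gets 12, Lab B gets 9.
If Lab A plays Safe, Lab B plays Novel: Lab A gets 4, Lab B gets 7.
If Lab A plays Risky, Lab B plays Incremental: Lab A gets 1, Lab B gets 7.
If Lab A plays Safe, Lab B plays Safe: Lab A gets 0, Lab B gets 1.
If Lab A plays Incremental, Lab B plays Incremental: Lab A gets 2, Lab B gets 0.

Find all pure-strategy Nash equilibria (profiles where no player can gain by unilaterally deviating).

The pure Nash equilibria are (Safe, Incremental) and (Incremental, Novel) and (Risky, Safe).

Mark each player's best response to every combination of opponents' strategies; a profile where every player is best-responding is a pure Nash equilibrium.
Lab A against Safe: payoffs 0, 9, 6, 11 → best response Risky.
Lab A against Incremental: payoffs 11, 2, 10, 1 → best response Safe.
Lab A against Novel: payoffs 4, 12, 3, 10 → best response Incremental.
Lab A against Risky: payoffs 4, 5, 10, 11 → best response Risky.
Lab B against Safe: payoffs 1, 10, 7, 0 → best response Incremental.
Lab B against Incremental: payoffs 5, 0, 9, 6 → best response Novel.
Lab B against Novel: payoffs 11, 12, 8, 7 → best response Incremental.
Lab B against Risky: payoffs 12, 7, 2, 0 → best response Safe.
Mutual best responses: (Safe, Incremental); (Incremental, Novel); (Risky, Safe).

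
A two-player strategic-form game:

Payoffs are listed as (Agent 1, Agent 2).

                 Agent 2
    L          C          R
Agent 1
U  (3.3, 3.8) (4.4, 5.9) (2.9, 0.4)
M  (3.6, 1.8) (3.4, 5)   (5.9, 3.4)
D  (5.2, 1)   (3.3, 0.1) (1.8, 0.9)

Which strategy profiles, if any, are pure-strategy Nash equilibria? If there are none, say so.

Pure-strategy Nash equilibria: (U, C) and (D, L)

(U, L): Agent 1 can switch to M (3.3 → 3.6). Not NE.
(U, C): Agent 1 gets 4.4, best alternative 3.4; Agent 2 gets 5.9, best alternative 3.8. No profitable deviation — NE.
(U, R): Agent 1 can switch to M (2.9 → 5.9). Not NE.
(M, L): Agent 1 can switch to D (3.6 → 5.2). Not NE.
(M, C): Agent 1 can switch to U (3.4 → 4.4). Not NE.
(M, R): Agent 2 can switch to C (3.4 → 5). Not NE.
(D, L): Agent 1 gets 5.2, best alternative 3.6; Agent 2 gets 1, best alternative 0.9. No profitable deviation — NE.
(D, C): Agent 1 can switch to U (3.3 → 4.4). Not NE.
(D, R): Agent 1 can switch to U (1.8 → 2.9). Not NE.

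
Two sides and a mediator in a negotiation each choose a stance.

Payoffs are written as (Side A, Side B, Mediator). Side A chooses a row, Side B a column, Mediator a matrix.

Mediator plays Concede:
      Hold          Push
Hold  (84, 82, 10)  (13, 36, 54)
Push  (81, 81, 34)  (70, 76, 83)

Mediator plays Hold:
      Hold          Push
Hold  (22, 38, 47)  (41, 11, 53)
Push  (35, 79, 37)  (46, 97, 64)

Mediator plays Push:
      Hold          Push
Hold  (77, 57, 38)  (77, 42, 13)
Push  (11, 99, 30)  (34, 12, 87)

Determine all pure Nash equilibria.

(Hold, Hold, Concede): Mediator can switch to Hold (10 → 47). Not NE.
(Hold, Hold, Hold): Side A can switch to Push (22 → 35). Not NE.
(Hold, Hold, Push): Mediator can switch to Hold (38 → 47). Not NE.
(Hold, Push, Concede): Side A can switch to Push (13 → 70). Not NE.
(Hold, Push, Hold): Side A can switch to Push (41 → 46). Not NE.
(Hold, Push, Push): Side B can switch to Hold (42 → 57). Not NE.
(Push, Hold, Concede): Side A can switch to Hold (81 → 84). Not NE.
(Push, Hold, Hold): Side B can switch to Push (79 → 97). Not NE.
(Push, Hold, Push): Side A can switch to Hold (11 → 77). Not NE.
(Push, Push, Concede): Side B can switch to Hold (76 → 81). Not NE.
(The remaining 2 profiles each have a profitable deviation by the same check.)

none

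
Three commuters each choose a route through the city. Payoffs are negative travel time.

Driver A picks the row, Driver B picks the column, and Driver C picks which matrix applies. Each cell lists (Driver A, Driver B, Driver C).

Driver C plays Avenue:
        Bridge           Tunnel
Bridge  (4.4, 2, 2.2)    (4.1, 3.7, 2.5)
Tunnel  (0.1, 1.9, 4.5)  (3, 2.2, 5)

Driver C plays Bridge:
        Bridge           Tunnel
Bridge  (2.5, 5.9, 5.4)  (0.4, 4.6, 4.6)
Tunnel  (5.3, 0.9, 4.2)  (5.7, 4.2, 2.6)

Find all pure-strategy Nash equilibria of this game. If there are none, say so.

No pure-strategy Nash equilibrium.

Mark each player's best response to every combination of opponents' strategies; a profile where every player is best-responding is a pure Nash equilibrium.
Driver A against (Bridge, Avenue): payoffs 4.4, 0.1 → best response Bridge.
Driver A against (Bridge, Bridge): payoffs 2.5, 5.3 → best response Tunnel.
Driver A against (Tunnel, Avenue): payoffs 4.1, 3 → best response Bridge.
Driver A against (Tunnel, Bridge): payoffs 0.4, 5.7 → best response Tunnel.
Driver B against (Bridge, Avenue): payoffs 2, 3.7 → best response Tunnel.
Driver B against (Bridge, Bridge): payoffs 5.9, 4.6 → best response Bridge.
Driver B against (Tunnel, Avenue): payoffs 1.9, 2.2 → best response Tunnel.
Driver B against (Tunnel, Bridge): payoffs 0.9, 4.2 → best response Tunnel.
Driver C against (Bridge, Bridge): payoffs 2.2, 5.4 → best response Bridge.
Driver C against (Bridge, Tunnel): payoffs 2.5, 4.6 → best response Bridge.
Driver C against (Tunnel, Bridge): payoffs 4.5, 4.2 → best response Avenue.
Driver C against (Tunnel, Tunnel): payoffs 5, 2.6 → best response Avenue.
No profile is a mutual best response for all players.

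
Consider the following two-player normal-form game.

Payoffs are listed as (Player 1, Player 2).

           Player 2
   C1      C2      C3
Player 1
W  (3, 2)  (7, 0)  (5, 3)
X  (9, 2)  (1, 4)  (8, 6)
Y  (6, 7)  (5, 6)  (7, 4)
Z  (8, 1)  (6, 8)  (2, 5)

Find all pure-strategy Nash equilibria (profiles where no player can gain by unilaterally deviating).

Pure NE: (X, C3)

Mark each player's best response to every combination of opponents' strategies; a profile where every player is best-responding is a pure Nash equilibrium.
Player 1 against C1: payoffs 3, 9, 6, 8 → best response X.
Player 1 against C2: payoffs 7, 1, 5, 6 → best response W.
Player 1 against C3: payoffs 5, 8, 7, 2 → best response X.
Player 2 against W: payoffs 2, 0, 3 → best response C3.
Player 2 against X: payoffs 2, 4, 6 → best response C3.
Player 2 against Y: payoffs 7, 6, 4 → best response C1.
Player 2 against Z: payoffs 1, 8, 5 → best response C2.
Mutual best responses: (X, C3).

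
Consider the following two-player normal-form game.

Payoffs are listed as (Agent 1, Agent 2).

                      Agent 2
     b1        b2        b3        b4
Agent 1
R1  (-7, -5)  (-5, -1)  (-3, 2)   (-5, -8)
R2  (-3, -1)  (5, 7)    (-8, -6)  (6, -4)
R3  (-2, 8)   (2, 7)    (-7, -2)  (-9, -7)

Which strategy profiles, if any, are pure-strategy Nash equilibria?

(R1, b1): Agent 1 can switch to R2 (-7 → -3). Not NE.
(R1, b2): Agent 1 can switch to R2 (-5 → 5). Not NE.
(R1, b3): Agent 1 gets -3, best alternative -7; Agent 2 gets 2, best alternative -1. No profitable deviation — NE.
(R1, b4): Agent 1 can switch to R2 (-5 → 6). Not NE.
(R2, b1): Agent 1 can switch to R3 (-3 → -2). Not NE.
(R2, b2): Agent 1 gets 5, best alternative 2; Agent 2 gets 7, best alternative -1. No profitable deviation — NE.
(R2, b3): Agent 1 can switch to R1 (-8 → -3). Not NE.
(R2, b4): Agent 2 can switch to b1 (-4 → -1). Not NE.
(R3, b1): Agent 1 gets -2, best alternative -3; Agent 2 gets 8, best alternative 7. No profitable deviation — NE.
(R3, b2): Agent 1 can switch to R2 (2 → 5). Not NE.
(R3, b3): Agent 1 can switch to R1 (-7 → -3). Not NE.
(The remaining 1 profile has a profitable deviation by the same check.)

The pure Nash equilibria are (R1, b3) and (R2, b2) and (R3, b1).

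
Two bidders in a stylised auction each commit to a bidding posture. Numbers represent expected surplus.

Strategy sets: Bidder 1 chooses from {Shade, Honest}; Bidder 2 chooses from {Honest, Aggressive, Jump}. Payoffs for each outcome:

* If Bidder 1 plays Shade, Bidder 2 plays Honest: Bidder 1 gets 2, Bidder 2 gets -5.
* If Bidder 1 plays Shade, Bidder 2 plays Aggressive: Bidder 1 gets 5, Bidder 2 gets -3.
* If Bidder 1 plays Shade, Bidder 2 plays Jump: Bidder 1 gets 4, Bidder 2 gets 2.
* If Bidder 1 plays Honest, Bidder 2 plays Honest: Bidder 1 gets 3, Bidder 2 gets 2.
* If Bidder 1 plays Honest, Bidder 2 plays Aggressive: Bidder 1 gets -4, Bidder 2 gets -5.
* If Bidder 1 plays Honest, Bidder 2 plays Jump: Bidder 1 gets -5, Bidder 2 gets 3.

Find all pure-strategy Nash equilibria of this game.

(Shade, Jump)

(Shade, Honest): Bidder 1 can switch to Honest (2 → 3). Not NE.
(Shade, Aggressive): Bidder 2 can switch to Jump (-3 → 2). Not NE.
(Shade, Jump): Bidder 1 gets 4, best alternative -5; Bidder 2 gets 2, best alternative -3. No profitable deviation — NE.
(Honest, Honest): Bidder 2 can switch to Jump (2 → 3). Not NE.
(Honest, Aggressive): Bidder 1 can switch to Shade (-4 → 5). Not NE.
(Honest, Jump): Bidder 1 can switch to Shade (-5 → 4). Not NE.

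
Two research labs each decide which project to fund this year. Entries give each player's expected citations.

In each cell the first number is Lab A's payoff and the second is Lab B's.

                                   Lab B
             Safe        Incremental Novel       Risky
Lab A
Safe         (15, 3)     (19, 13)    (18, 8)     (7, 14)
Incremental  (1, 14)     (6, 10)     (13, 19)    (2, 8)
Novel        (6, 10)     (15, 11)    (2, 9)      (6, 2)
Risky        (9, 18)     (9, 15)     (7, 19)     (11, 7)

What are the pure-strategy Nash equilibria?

For each player, find the best response to each opponent profile; mutual best responses are the pure NE.
Lab A against Safe: payoffs 15, 1, 6, 9 → best response Safe.
Lab A against Incremental: payoffs 19, 6, 15, 9 → best response Safe.
Lab A against Novel: payoffs 18, 13, 2, 7 → best response Safe.
Lab A against Risky: payoffs 7, 2, 6, 11 → best response Risky.
Lab B against Safe: payoffs 3, 13, 8, 14 → best response Risky.
Lab B against Incremental: payoffs 14, 10, 19, 8 → best response Novel.
Lab B against Novel: payoffs 10, 11, 9, 2 → best response Incremental.
Lab B against Risky: payoffs 18, 15, 19, 7 → best response Novel.
No profile is a mutual best response for all players.

There is no pure-strategy Nash equilibrium.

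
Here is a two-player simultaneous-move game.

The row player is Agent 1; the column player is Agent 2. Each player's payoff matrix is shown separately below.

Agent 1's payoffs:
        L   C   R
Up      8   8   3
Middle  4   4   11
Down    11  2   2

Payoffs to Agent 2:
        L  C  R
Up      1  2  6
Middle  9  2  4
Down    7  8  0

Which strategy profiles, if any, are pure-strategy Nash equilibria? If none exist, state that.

No pure-strategy Nash equilibrium.

(Up, L): Agent 1 can switch to Down (8 → 11). Not NE.
(Up, C): Agent 2 can switch to R (2 → 6). Not NE.
(Up, R): Agent 1 can switch to Middle (3 → 11). Not NE.
(Middle, L): Agent 1 can switch to Up (4 → 8). Not NE.
(Middle, C): Agent 1 can switch to Up (4 → 8). Not NE.
(Middle, R): Agent 2 can switch to L (4 → 9). Not NE.
(The remaining 3 profiles each have a profitable deviation by the same check.)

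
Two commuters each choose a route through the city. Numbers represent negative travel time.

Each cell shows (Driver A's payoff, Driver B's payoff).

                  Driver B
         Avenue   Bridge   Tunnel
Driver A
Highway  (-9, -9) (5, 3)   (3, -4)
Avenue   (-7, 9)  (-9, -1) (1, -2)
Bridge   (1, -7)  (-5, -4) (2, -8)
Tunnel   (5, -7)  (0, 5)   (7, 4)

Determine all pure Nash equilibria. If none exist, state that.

(Highway, Avenue): Driver A can switch to Avenue (-9 → -7). Not NE.
(Highway, Bridge): Driver A gets 5, best alternative 0; Driver B gets 3, best alternative -4. No profitable deviation — NE.
(Highway, Tunnel): Driver A can switch to Tunnel (3 → 7). Not NE.
(Avenue, Avenue): Driver A can switch to Bridge (-7 → 1). Not NE.
(Avenue, Bridge): Driver A can switch to Highway (-9 → 5). Not NE.
(Avenue, Tunnel): Driver A can switch to Highway (1 → 3). Not NE.
(Bridge, Avenue): Driver A can switch to Tunnel (1 → 5). Not NE.
(Bridge, Bridge): Driver A can switch to Highway (-5 → 5). Not NE.
(Bridge, Tunnel): Driver A can switch to Highway (2 → 3). Not NE.
(The remaining 3 profiles each have a profitable deviation by the same check.)

Pure NE: (Highway, Bridge)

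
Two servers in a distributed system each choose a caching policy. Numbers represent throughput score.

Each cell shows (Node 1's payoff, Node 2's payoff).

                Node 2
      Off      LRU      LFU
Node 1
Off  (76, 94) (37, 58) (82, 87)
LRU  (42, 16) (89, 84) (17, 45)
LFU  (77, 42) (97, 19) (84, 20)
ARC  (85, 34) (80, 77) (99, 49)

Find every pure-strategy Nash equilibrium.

Node 1 against Off: payoffs 76, 42, 77, 85 → best response ARC.
Node 1 against LRU: payoffs 37, 89, 97, 80 → best response LFU.
Node 1 against LFU: payoffs 82, 17, 84, 99 → best response ARC.
Node 2 against Off: payoffs 94, 58, 87 → best response Off.
Node 2 against LRU: payoffs 16, 84, 45 → best response LRU.
Node 2 against LFU: payoffs 42, 19, 20 → best response Off.
Node 2 against ARC: payoffs 34, 77, 49 → best response LRU.
No profile is a mutual best response for all players.

No pure-strategy Nash equilibrium.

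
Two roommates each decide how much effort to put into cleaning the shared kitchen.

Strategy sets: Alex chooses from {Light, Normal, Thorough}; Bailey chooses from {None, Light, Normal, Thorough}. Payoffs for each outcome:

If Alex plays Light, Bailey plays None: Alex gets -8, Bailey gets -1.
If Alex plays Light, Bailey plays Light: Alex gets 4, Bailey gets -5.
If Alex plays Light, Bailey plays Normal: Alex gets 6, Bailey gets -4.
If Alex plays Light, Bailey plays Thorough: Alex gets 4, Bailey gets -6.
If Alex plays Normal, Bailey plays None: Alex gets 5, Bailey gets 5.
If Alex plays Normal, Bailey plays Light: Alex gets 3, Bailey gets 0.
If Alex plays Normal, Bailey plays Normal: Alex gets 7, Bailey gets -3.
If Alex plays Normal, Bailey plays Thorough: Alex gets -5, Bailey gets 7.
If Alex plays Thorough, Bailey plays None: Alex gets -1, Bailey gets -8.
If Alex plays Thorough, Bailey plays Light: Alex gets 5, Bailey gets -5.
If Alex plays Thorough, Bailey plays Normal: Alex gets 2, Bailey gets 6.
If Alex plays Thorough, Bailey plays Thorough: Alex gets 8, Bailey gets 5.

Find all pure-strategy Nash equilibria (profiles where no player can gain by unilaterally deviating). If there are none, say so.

There is no pure-strategy Nash equilibrium.

(Light, None): Alex can switch to Normal (-8 → 5). Not NE.
(Light, Light): Alex can switch to Thorough (4 → 5). Not NE.
(Light, Normal): Alex can switch to Normal (6 → 7). Not NE.
(Light, Thorough): Alex can switch to Thorough (4 → 8). Not NE.
(Normal, None): Bailey can switch to Thorough (5 → 7). Not NE.
(Normal, Light): Alex can switch to Light (3 → 4). Not NE.
(Normal, Normal): Bailey can switch to None (-3 → 5). Not NE.
(Normal, Thorough): Alex can switch to Light (-5 → 4). Not NE.
(The remaining 4 profiles each have a profitable deviation by the same check.)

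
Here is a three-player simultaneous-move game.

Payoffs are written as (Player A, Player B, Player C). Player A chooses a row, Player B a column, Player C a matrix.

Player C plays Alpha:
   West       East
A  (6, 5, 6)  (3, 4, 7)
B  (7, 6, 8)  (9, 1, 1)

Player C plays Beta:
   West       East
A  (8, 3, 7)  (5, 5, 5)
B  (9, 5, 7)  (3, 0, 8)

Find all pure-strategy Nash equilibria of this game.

Pure NE: (B, West, Alpha)

Mark each player's best response to every combination of opponents' strategies; a profile where every player is best-responding is a pure Nash equilibrium.
Player A against (West, Alpha): payoffs 6, 7 → best response B.
Player A against (West, Beta): payoffs 8, 9 → best response B.
Player A against (East, Alpha): payoffs 3, 9 → best response B.
Player A against (East, Beta): payoffs 5, 3 → best response A.
Player B against (A, Alpha): payoffs 5, 4 → best response West.
Player B against (A, Beta): payoffs 3, 5 → best response East.
Player B against (B, Alpha): payoffs 6, 1 → best response West.
Player B against (B, Beta): payoffs 5, 0 → best response West.
Player C against (A, West): payoffs 6, 7 → best response Beta.
Player C against (A, East): payoffs 7, 5 → best response Alpha.
Player C against (B, West): payoffs 8, 7 → best response Alpha.
Player C against (B, East): payoffs 1, 8 → best response Beta.
Mutual best responses: (B, West, Alpha).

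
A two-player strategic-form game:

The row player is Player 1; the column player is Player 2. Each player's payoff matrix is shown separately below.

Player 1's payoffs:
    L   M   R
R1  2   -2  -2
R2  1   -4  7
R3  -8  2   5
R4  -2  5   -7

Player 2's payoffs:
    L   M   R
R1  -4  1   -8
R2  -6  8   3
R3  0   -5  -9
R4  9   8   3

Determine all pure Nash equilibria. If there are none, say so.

Player 1 against L: payoffs 2, 1, -8, -2 → best response R1.
Player 1 against M: payoffs -2, -4, 2, 5 → best response R4.
Player 1 against R: payoffs -2, 7, 5, -7 → best response R2.
Player 2 against R1: payoffs -4, 1, -8 → best response M.
Player 2 against R2: payoffs -6, 8, 3 → best response M.
Player 2 against R3: payoffs 0, -5, -9 → best response L.
Player 2 against R4: payoffs 9, 8, 3 → best response L.
No profile is a mutual best response for all players.

none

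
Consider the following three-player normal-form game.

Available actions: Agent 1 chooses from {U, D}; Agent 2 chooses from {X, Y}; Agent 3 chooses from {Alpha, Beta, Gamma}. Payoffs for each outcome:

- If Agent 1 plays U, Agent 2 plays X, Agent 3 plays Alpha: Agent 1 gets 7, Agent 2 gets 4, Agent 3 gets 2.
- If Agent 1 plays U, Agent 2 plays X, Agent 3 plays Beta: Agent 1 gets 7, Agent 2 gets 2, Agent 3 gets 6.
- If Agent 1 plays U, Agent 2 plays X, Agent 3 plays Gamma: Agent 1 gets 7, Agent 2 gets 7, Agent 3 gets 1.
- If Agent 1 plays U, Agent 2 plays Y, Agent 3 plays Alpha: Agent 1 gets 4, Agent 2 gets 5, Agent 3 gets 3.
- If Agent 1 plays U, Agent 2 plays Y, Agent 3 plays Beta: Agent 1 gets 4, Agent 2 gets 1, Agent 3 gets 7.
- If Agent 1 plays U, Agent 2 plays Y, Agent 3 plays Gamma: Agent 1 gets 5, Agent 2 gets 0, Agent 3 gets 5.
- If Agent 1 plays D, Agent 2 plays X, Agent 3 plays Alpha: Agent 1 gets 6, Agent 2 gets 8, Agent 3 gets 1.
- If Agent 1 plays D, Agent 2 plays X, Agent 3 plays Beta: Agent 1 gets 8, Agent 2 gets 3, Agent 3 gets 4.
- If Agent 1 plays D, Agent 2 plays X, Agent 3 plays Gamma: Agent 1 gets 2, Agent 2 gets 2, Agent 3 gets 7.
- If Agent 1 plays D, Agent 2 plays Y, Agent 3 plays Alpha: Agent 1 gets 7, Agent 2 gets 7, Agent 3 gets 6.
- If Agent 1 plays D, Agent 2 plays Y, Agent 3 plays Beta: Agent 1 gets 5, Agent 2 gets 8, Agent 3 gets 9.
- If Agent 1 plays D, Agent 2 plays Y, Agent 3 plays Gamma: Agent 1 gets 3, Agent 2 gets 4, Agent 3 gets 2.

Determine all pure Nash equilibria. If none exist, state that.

(D, Y, Beta)

Agent 1 against (X, Alpha): payoffs 7, 6 → best response U.
Agent 1 against (X, Beta): payoffs 7, 8 → best response D.
Agent 1 against (X, Gamma): payoffs 7, 2 → best response U.
Agent 1 against (Y, Alpha): payoffs 4, 7 → best response D.
Agent 1 against (Y, Beta): payoffs 4, 5 → best response D.
Agent 1 against (Y, Gamma): payoffs 5, 3 → best response U.
Agent 2 against (U, Alpha): payoffs 4, 5 → best response Y.
Agent 2 against (U, Beta): payoffs 2, 1 → best response X.
Agent 2 against (U, Gamma): payoffs 7, 0 → best response X.
Agent 2 against (D, Alpha): payoffs 8, 7 → best response X.
Agent 2 against (D, Beta): payoffs 3, 8 → best response Y.
Agent 2 against (D, Gamma): payoffs 2, 4 → best response Y.
Agent 3 against (U, X): payoffs 2, 6, 1 → best response Beta.
Agent 3 against (U, Y): payoffs 3, 7, 5 → best response Beta.
Agent 3 against (D, X): payoffs 1, 4, 7 → best response Gamma.
Agent 3 against (D, Y): payoffs 6, 9, 2 → best response Beta.
Mutual best responses: (D, Y, Beta).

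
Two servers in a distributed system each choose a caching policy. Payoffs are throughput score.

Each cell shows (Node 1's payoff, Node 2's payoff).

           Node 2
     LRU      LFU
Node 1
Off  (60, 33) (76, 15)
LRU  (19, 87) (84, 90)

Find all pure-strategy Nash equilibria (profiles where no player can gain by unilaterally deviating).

Node 1 against LRU: payoffs 60, 19 → best response Off.
Node 1 against LFU: payoffs 76, 84 → best response LRU.
Node 2 against Off: payoffs 33, 15 → best response LRU.
Node 2 against LRU: payoffs 87, 90 → best response LFU.
Mutual best responses: (Off, LRU); (LRU, LFU).

The pure Nash equilibria are (Off, LRU), (LRU, LFU).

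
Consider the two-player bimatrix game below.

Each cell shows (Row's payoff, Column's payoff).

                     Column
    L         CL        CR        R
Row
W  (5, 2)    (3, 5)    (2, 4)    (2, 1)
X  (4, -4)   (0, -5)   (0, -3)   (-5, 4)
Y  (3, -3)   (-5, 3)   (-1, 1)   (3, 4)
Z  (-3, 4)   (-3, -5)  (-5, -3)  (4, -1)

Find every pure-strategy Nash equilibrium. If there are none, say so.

Row against L: payoffs 5, 4, 3, -3 → best response W.
Row against CL: payoffs 3, 0, -5, -3 → best response W.
Row against CR: payoffs 2, 0, -1, -5 → best response W.
Row against R: payoffs 2, -5, 3, 4 → best response Z.
Column against W: payoffs 2, 5, 4, 1 → best response CL.
Column against X: payoffs -4, -5, -3, 4 → best response R.
Column against Y: payoffs -3, 3, 1, 4 → best response R.
Column against Z: payoffs 4, -5, -3, -1 → best response L.
Mutual best responses: (W, CL).

Pure NE: (W, CL)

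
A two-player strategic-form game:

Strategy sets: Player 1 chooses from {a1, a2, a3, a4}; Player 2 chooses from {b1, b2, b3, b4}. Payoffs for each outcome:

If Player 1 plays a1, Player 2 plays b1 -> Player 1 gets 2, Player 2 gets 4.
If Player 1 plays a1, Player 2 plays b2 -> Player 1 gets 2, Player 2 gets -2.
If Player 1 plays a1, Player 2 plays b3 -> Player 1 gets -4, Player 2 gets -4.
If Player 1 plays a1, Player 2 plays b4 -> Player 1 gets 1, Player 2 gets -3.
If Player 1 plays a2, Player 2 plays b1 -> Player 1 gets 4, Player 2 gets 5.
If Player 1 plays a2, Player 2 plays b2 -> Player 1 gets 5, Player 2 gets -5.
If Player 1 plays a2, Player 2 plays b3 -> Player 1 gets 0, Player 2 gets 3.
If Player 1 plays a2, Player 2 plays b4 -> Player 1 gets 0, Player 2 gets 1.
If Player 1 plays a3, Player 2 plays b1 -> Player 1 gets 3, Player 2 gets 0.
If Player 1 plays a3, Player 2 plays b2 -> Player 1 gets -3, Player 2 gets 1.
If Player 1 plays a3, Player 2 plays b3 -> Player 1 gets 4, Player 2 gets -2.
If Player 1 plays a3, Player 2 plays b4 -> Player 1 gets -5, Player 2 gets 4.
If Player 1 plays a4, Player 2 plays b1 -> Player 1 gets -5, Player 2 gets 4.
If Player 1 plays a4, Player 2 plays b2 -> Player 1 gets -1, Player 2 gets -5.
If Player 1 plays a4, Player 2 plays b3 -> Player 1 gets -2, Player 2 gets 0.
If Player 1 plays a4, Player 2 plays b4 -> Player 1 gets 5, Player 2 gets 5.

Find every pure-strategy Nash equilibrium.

Pure-strategy Nash equilibria: (a2, b1) and (a4, b4)

Player 1 against b1: payoffs 2, 4, 3, -5 → best response a2.
Player 1 against b2: payoffs 2, 5, -3, -1 → best response a2.
Player 1 against b3: payoffs -4, 0, 4, -2 → best response a3.
Player 1 against b4: payoffs 1, 0, -5, 5 → best response a4.
Player 2 against a1: payoffs 4, -2, -4, -3 → best response b1.
Player 2 against a2: payoffs 5, -5, 3, 1 → best response b1.
Player 2 against a3: payoffs 0, 1, -2, 4 → best response b4.
Player 2 against a4: payoffs 4, -5, 0, 5 → best response b4.
Mutual best responses: (a2, b1); (a4, b4).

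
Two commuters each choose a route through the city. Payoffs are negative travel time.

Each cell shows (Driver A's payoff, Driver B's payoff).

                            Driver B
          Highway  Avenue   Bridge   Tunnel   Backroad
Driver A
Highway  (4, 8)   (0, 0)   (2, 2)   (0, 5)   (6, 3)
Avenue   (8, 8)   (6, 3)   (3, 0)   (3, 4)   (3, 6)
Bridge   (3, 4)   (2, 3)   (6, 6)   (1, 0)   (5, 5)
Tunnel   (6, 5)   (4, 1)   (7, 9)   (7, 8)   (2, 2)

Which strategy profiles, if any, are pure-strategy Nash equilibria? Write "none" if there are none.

(Highway, Highway): Driver A can switch to Avenue (4 → 8). Not NE.
(Highway, Avenue): Driver A can switch to Avenue (0 → 6). Not NE.
(Highway, Bridge): Driver A can switch to Avenue (2 → 3). Not NE.
(Highway, Tunnel): Driver A can switch to Avenue (0 → 3). Not NE.
(Highway, Backroad): Driver B can switch to Highway (3 → 8). Not NE.
(Avenue, Highway): Driver A gets 8, best alternative 6; Driver B gets 8, best alternative 6. No profitable deviation — NE.
(Avenue, Avenue): Driver B can switch to Highway (3 → 8). Not NE.
(Avenue, Bridge): Driver A can switch to Bridge (3 → 6). Not NE.
(Avenue, Tunnel): Driver A can switch to Tunnel (3 → 7). Not NE.
(Avenue, Backroad): Driver A can switch to Highway (3 → 6). Not NE.
(Bridge, Highway): Driver A can switch to Highway (3 → 4). Not NE.
(Bridge, Avenue): Driver A can switch to Avenue (2 → 6). Not NE.
(Bridge, Bridge): Driver A can switch to Tunnel (6 → 7). Not NE.
(Tunnel, Bridge): Driver A gets 7, best alternative 6; Driver B gets 9, best alternative 8. No profitable deviation — NE.
(The remaining 6 profiles each have a profitable deviation by the same check.)

The pure Nash equilibria are (Avenue, Highway), (Tunnel, Bridge).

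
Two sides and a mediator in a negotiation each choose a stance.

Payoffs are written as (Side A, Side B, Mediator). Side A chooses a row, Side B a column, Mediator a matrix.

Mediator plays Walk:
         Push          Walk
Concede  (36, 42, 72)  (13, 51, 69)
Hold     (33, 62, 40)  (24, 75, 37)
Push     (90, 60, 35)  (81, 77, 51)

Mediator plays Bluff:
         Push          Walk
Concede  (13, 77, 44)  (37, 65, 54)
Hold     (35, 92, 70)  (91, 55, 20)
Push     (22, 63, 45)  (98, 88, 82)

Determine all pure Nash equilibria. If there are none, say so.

Pure-strategy Nash equilibria: (Hold, Push, Bluff); (Push, Walk, Bluff)

Side A against (Push, Walk): payoffs 36, 33, 90 → best response Push.
Side A against (Push, Bluff): payoffs 13, 35, 22 → best response Hold.
Side A against (Walk, Walk): payoffs 13, 24, 81 → best response Push.
Side A against (Walk, Bluff): payoffs 37, 91, 98 → best response Push.
Side B against (Concede, Walk): payoffs 42, 51 → best response Walk.
Side B against (Concede, Bluff): payoffs 77, 65 → best response Push.
Side B against (Hold, Walk): payoffs 62, 75 → best response Walk.
Side B against (Hold, Bluff): payoffs 92, 55 → best response Push.
Side B against (Push, Walk): payoffs 60, 77 → best response Walk.
Side B against (Push, Bluff): payoffs 63, 88 → best response Walk.
Mediator against (Concede, Push): payoffs 72, 44 → best response Walk.
Mediator against (Concede, Walk): payoffs 69, 54 → best response Walk.
Mediator against (Hold, Push): payoffs 40, 70 → best response Bluff.
Mediator against (Hold, Walk): payoffs 37, 20 → best response Walk.
Mediator against (Push, Push): payoffs 35, 45 → best response Bluff.
Mediator against (Push, Walk): payoffs 51, 82 → best response Bluff.
Mutual best responses: (Hold, Push, Bluff); (Push, Walk, Bluff).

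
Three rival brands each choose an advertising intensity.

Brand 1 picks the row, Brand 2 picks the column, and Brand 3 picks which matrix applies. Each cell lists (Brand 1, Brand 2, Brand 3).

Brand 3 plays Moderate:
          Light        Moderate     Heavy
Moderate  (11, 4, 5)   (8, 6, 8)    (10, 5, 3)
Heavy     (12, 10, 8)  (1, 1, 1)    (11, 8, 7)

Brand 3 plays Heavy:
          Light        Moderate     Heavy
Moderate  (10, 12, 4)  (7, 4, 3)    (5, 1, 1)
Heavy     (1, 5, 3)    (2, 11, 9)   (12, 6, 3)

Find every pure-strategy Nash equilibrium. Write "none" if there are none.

(Moderate, Light, Moderate): Brand 1 can switch to Heavy (11 → 12). Not NE.
(Moderate, Light, Heavy): Brand 3 can switch to Moderate (4 → 5). Not NE.
(Moderate, Moderate, Moderate): Brand 1 gets 8, best alternative 1; Brand 2 gets 6, best alternative 5; Brand 3 gets 8, best alternative 3. No profitable deviation — NE.
(Moderate, Moderate, Heavy): Brand 2 can switch to Light (4 → 12). Not NE.
(Moderate, Heavy, Moderate): Brand 1 can switch to Heavy (10 → 11). Not NE.
(Moderate, Heavy, Heavy): Brand 1 can switch to Heavy (5 → 12). Not NE.
(Heavy, Light, Moderate): Brand 1 gets 12, best alternative 11; Brand 2 gets 10, best alternative 8; Brand 3 gets 8, best alternative 3. No profitable deviation — NE.
(Heavy, Light, Heavy): Brand 1 can switch to Moderate (1 → 10). Not NE.
(Heavy, Moderate, Moderate): Brand 1 can switch to Moderate (1 → 8). Not NE.
(Heavy, Moderate, Heavy): Brand 1 can switch to Moderate (2 → 7). Not NE.
(Heavy, Heavy, Moderate): Brand 2 can switch to Light (8 → 10). Not NE.
(Heavy, Heavy, Heavy): Brand 2 can switch to Moderate (6 → 11). Not NE.

(Moderate, Moderate, Moderate), (Heavy, Light, Moderate)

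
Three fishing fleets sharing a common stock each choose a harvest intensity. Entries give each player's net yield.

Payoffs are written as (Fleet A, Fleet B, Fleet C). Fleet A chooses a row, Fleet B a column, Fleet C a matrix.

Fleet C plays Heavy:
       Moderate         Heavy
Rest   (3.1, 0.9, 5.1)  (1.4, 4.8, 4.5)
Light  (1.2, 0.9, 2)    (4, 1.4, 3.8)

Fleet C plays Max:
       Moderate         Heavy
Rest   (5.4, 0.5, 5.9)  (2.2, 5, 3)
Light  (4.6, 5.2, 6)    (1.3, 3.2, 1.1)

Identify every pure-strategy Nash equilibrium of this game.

For each strategy profile, look for a profitable unilateral deviation.
(Rest, Moderate, Heavy): Fleet B can switch to Heavy (0.9 → 4.8). Not NE.
(Rest, Moderate, Max): Fleet B can switch to Heavy (0.5 → 5). Not NE.
(Rest, Heavy, Heavy): Fleet A can switch to Light (1.4 → 4). Not NE.
(Rest, Heavy, Max): Fleet C can switch to Heavy (3 → 4.5). Not NE.
(Light, Moderate, Heavy): Fleet A can switch to Rest (1.2 → 3.1). Not NE.
(Light, Moderate, Max): Fleet A can switch to Rest (4.6 → 5.4). Not NE.
(Light, Heavy, Heavy): Fleet A gets 4, best alternative 1.4; Fleet B gets 1.4, best alternative 0.9; Fleet C gets 3.8, best alternative 1.1. No profitable deviation — NE.
(Light, Heavy, Max): Fleet A can switch to Rest (1.3 → 2.2). Not NE.

(Light, Heavy, Heavy)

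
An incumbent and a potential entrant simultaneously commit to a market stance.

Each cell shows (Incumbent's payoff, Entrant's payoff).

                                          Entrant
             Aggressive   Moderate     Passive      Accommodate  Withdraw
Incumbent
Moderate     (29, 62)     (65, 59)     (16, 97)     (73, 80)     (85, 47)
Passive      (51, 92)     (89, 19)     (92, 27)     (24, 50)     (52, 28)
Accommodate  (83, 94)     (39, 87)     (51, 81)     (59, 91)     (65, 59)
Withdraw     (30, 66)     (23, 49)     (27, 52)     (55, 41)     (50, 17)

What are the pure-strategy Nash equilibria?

Check each profile: it is a Nash equilibrium iff no player can strictly gain by switching unilaterally.
(Moderate, Aggressive): Incumbent can switch to Passive (29 → 51). Not NE.
(Moderate, Moderate): Incumbent can switch to Passive (65 → 89). Not NE.
(Moderate, Passive): Incumbent can switch to Passive (16 → 92). Not NE.
(Moderate, Accommodate): Entrant can switch to Passive (80 → 97). Not NE.
(Moderate, Withdraw): Entrant can switch to Aggressive (47 → 62). Not NE.
(Passive, Aggressive): Incumbent can switch to Accommodate (51 → 83). Not NE.
(Passive, Moderate): Entrant can switch to Aggressive (19 → 92). Not NE.
(Passive, Passive): Entrant can switch to Aggressive (27 → 92). Not NE.
(Passive, Accommodate): Incumbent can switch to Moderate (24 → 73). Not NE.
(Passive, Withdraw): Incumbent can switch to Moderate (52 → 85). Not NE.
(Accommodate, Aggressive): Incumbent gets 83, best alternative 51; Entrant gets 94, best alternative 91. No profitable deviation — NE.
(The remaining 9 profiles each have a profitable deviation by the same check.)

(Accommodate, Aggressive)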